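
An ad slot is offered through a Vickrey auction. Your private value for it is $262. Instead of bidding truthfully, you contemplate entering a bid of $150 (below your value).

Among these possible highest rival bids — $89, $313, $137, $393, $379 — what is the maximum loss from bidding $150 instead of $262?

$0

$89: same outcome either way → loss $0.
$313: same outcome either way → loss $0.
$137: same outcome either way → loss $0.
$393: same outcome either way → loss $0.
$379: same outcome either way → loss $0.
Maximum loss: $0.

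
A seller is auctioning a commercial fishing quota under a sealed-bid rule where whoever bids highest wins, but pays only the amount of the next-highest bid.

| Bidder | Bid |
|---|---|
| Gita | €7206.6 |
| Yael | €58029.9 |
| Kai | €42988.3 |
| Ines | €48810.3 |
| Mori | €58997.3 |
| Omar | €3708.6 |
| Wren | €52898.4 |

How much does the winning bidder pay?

Highest bid: Mori at €58997.3, so Mori wins.
Second-highest bid: Yael at €58029.9 — that is the price the winner pays.

€58029.9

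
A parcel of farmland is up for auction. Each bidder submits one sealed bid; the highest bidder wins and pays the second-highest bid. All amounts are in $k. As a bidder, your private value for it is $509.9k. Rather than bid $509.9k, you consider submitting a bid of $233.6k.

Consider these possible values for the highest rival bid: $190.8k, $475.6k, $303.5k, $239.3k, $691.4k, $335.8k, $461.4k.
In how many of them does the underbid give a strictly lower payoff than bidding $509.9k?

5

The deviation hurts exactly when the highest competing bid lies strictly between $233.6k and $509.9k — underbidding then forfeits a profitable win.
$190.8k: below both → same outcome either way.
$475.6k: inside the interval → strictly worse (loss $34.3k).
$303.5k: inside the interval → strictly worse (loss $206.4k).
$239.3k: inside the interval → strictly worse (loss $270.6k).
$691.4k: above both → same outcome either way.
$335.8k: inside the interval → strictly worse (loss $174.1k).
$461.4k: inside the interval → strictly worse (loss $48.5k).
Count: 5.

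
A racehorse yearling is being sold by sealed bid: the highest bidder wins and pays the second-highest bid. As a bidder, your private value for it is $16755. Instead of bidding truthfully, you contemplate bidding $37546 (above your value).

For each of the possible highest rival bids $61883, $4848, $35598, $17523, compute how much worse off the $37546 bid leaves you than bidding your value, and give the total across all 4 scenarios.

The deviation costs you only when the competing bid falls strictly between $16755 and $37546; elsewhere both bids give the same outcome.
$61883: outcomes coincide → loss $0.
$4848: outcomes coincide → loss $0.
$35598: truthful payoff $0, deviation payoff −$18843 → loss $18843.
$17523: truthful payoff $0, deviation payoff −$768 → loss $768.
Total loss = $18843 + $768 = $19611.
In a second-price auction your bid sets only whether you win, not what you pay, so bidding your true value is weakly dominant.

$19611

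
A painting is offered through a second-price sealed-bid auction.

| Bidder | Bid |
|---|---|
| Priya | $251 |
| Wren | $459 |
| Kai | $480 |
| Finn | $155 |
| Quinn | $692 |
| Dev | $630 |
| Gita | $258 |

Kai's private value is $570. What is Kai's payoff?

$0

Highest bid: Quinn at $692, so Quinn wins.
Second-highest bid: Dev at $630 — that is the price the winner pays.
Kai did not win, so Kai pays nothing and receives nothing: payoff $0.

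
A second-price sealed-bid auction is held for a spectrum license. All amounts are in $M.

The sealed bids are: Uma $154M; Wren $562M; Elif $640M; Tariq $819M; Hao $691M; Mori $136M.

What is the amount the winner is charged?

Highest bid: Tariq at $819M, so Tariq wins.
Second-highest bid: Hao at $691M — that is the price the winner pays.

$691M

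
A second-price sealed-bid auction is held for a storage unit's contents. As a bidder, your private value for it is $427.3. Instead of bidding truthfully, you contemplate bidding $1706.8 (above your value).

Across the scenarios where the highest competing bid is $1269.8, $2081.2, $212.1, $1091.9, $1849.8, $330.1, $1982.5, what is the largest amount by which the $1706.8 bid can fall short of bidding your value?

$842.5

$1269.8: truthful gives $0, deviation gives −$842.5 → loss $842.5.
$2081.2: same outcome either way → loss $0.
$212.1: same outcome either way → loss $0.
$1091.9: truthful gives $0, deviation gives −$664.6 → loss $664.6.
$1849.8: same outcome either way → loss $0.
$330.1: same outcome either way → loss $0.
$1982.5: same outcome either way → loss $0.
Maximum loss: $842.5.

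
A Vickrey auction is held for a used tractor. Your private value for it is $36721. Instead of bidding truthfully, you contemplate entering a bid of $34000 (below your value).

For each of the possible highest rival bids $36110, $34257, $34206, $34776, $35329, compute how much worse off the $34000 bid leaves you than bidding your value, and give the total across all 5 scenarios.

$8927

The deviation costs you only when the competing bid falls strictly between $34000 and $36721; elsewhere both bids give the same outcome.
$36110: truthful payoff $611, deviation payoff $0 → loss $611.
$34257: truthful payoff $2464, deviation payoff $0 → loss $2464.
$34206: truthful payoff $2515, deviation payoff $0 → loss $2515.
$34776: truthful payoff $1945, deviation payoff $0 → loss $1945.
$35329: truthful payoff $1392, deviation payoff $0 → loss $1392.
Total loss = $611 + $2464 + $2515 + $1945 + $1392 = $8927.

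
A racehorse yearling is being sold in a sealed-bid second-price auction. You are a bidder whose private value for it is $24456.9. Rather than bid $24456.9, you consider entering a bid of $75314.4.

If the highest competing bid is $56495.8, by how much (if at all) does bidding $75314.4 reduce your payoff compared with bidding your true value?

Bidding your value $24456.9: you lose (since $24456.9 < $56495.8). Payoff $0.
Bidding $75314.4: you win and pay $56495.8. Payoff $24456.9 − $56495.8 = −$32038.9.
The competing bid $56495.8 lies between your value and your inflated bid, so overbidding wins an item priced above your value.
Loss from deviating = $0 − (−$32038.9) = $32038.9.

$32038.9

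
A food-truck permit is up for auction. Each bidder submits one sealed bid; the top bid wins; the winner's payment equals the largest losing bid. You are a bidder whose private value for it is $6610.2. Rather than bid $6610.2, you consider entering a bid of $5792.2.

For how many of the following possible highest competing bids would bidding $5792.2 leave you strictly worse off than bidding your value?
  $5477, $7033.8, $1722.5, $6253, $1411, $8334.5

The deviation hurts exactly when the highest competing bid lies strictly between $5792.2 and $6610.2 — underbidding then forfeits a profitable win.
$5477: below both → same outcome either way.
$7033.8: above both → same outcome either way.
$1722.5: below both → same outcome either way.
$6253: inside the interval → strictly worse (loss $357.2).
$1411: below both → same outcome either way.
$8334.5: above both → same outcome either way.
Count: 1.

1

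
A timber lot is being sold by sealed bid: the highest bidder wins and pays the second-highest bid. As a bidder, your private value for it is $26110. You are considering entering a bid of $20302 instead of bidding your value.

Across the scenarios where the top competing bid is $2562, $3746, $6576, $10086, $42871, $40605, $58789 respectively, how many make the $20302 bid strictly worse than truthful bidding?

0

The deviation hurts exactly when the highest competing bid lies strictly between $20302 and $26110 — underbidding then forfeits a profitable win.
$2562: below both → same outcome either way.
$3746: below both → same outcome either way.
$6576: below both → same outcome either way.
$10086: below both → same outcome either way.
$42871: above both → same outcome either way.
$40605: above both → same outcome either way.
$58789: above both → same outcome either way.
Count: 0.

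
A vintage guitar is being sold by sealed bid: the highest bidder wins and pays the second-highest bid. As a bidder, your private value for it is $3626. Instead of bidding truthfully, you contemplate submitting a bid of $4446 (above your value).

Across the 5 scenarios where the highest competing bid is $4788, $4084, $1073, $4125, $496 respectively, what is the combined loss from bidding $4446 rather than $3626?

The deviation costs you only when the competing bid falls strictly between $3626 and $4446; elsewhere both bids give the same outcome.
$4788: outcomes coincide → loss $0.
$4084: truthful payoff $0, deviation payoff −$458 → loss $458.
$1073: outcomes coincide → loss $0.
$4125: truthful payoff $0, deviation payoff −$499 → loss $499.
$496: outcomes coincide → loss $0.
Total loss = $458 + $499 = $957.
Truthful bidding weakly dominates here: raising your bid can only win items priced above your value, and lowering it can only forfeit items priced below.

$957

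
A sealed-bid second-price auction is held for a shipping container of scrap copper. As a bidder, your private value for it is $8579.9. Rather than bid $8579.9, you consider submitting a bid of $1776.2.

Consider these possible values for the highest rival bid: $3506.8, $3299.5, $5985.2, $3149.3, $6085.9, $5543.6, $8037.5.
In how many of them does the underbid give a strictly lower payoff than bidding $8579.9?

7

The deviation hurts exactly when the highest competing bid lies strictly between $1776.2 and $8579.9 — underbidding then forfeits a profitable win.
$3506.8: inside the interval → strictly worse (loss $5073.1).
$3299.5: inside the interval → strictly worse (loss $5280.4).
$5985.2: inside the interval → strictly worse (loss $2594.7).
$3149.3: inside the interval → strictly worse (loss $5430.6).
$6085.9: inside the interval → strictly worse (loss $2494).
$5543.6: inside the interval → strictly worse (loss $3036.3).
$8037.5: inside the interval → strictly worse (loss $542.4).
Count: 7.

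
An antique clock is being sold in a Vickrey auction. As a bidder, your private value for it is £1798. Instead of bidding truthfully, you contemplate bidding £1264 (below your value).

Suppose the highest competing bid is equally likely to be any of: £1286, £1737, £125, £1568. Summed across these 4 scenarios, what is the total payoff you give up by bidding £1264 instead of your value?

£803

The deviation costs you only when the competing bid falls strictly between £1264 and £1798; elsewhere both bids give the same outcome.
£1286: truthful payoff £512, deviation payoff £0 → loss £512.
£1737: truthful payoff £61, deviation payoff £0 → loss £61.
£125: outcomes coincide → loss £0.
£1568: truthful payoff £230, deviation payoff £0 → loss £230.
Total loss = £512 + £61 + £230 = £803.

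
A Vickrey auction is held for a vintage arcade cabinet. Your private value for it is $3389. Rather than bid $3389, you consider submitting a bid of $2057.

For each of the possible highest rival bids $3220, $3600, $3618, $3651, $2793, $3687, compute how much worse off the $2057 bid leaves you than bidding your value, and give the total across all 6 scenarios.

$765

The deviation costs you only when the competing bid falls strictly between $2057 and $3389; elsewhere both bids give the same outcome.
$3220: truthful payoff $169, deviation payoff $0 → loss $169.
$3600: outcomes coincide → loss $0.
$3618: outcomes coincide → loss $0.
$3651: outcomes coincide → loss $0.
$2793: truthful payoff $596, deviation payoff $0 → loss $596.
$3687: outcomes coincide → loss $0.
Total loss = $169 + $596 = $765.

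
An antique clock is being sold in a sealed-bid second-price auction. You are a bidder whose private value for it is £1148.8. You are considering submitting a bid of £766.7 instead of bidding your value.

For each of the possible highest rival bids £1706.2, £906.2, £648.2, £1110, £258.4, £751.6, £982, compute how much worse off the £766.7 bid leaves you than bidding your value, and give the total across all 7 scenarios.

£448.2

The deviation costs you only when the competing bid falls strictly between £766.7 and £1148.8; elsewhere both bids give the same outcome.
£1706.2: outcomes coincide → loss £0.
£906.2: truthful payoff £242.6, deviation payoff £0 → loss £242.6.
£648.2: outcomes coincide → loss £0.
£1110: truthful payoff £38.8, deviation payoff £0 → loss £38.8.
£258.4: outcomes coincide → loss £0.
£751.6: outcomes coincide → loss £0.
£982: truthful payoff £166.8, deviation payoff £0 → loss £166.8.
Total loss = £242.6 + £38.8 + £166.8 = £448.2.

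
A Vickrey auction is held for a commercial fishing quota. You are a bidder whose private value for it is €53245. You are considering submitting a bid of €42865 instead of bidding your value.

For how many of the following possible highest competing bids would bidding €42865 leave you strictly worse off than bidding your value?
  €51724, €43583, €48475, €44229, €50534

5

The deviation hurts exactly when the highest competing bid lies strictly between €42865 and €53245 — underbidding then forfeits a profitable win.
€51724: inside the interval → strictly worse (loss €1521).
€43583: inside the interval → strictly worse (loss €9662).
€48475: inside the interval → strictly worse (loss €4770).
€44229: inside the interval → strictly worse (loss €9016).
€50534: inside the interval → strictly worse (loss €2711).
Count: 5.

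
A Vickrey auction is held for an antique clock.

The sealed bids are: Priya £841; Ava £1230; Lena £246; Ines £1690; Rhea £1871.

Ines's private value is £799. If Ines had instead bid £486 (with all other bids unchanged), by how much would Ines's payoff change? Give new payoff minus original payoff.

The highest bid among the other bidders is £1871; Ines's bid doesn't change that.
Original bid £1690: Ines is not highest (top rival bid is £1871); payoff £0.
Alternative bid £486: Ines is not highest (top rival bid is £1871); payoff £0.
Change in payoff = £0 − (£0) = £0.

£0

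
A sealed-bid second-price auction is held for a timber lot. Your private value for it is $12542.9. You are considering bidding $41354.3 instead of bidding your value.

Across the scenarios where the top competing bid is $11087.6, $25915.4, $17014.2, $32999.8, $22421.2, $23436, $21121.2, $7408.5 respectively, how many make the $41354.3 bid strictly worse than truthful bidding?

6

The deviation hurts exactly when the highest competing bid lies strictly between $12542.9 and $41354.3 — overbidding then wins at a price above your value.
$11087.6: below both → same outcome either way.
$25915.4: inside the interval → strictly worse (loss $13372.5).
$17014.2: inside the interval → strictly worse (loss $4471.3).
$32999.8: inside the interval → strictly worse (loss $20456.9).
$22421.2: inside the interval → strictly worse (loss $9878.3).
$23436: inside the interval → strictly worse (loss $10893.1).
$21121.2: inside the interval → strictly worse (loss $8578.3).
$7408.5: below both → same outcome either way.
Count: 6.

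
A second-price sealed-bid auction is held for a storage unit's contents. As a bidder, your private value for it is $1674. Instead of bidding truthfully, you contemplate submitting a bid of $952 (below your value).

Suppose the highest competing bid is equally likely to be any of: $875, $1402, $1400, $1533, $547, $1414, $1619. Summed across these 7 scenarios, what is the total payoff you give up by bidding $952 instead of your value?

The deviation costs you only when the competing bid falls strictly between $952 and $1674; elsewhere both bids give the same outcome.
$875: outcomes coincide → loss $0.
$1402: truthful payoff $272, deviation payoff $0 → loss $272.
$1400: truthful payoff $274, deviation payoff $0 → loss $274.
$1533: truthful payoff $141, deviation payoff $0 → loss $141.
$547: outcomes coincide → loss $0.
$1414: truthful payoff $260, deviation payoff $0 → loss $260.
$1619: truthful payoff $55, deviation payoff $0 → loss $55.
Total loss = $272 + $274 + $141 + $260 + $55 = $1002.

$1002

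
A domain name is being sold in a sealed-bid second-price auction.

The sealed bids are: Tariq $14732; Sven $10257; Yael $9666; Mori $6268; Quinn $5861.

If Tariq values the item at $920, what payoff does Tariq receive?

Highest bid: Tariq at $14732, so Tariq wins.
Second-highest bid: Sven at $10257 — that is the price the winner pays.
Tariq's payoff = value − price = $920 − $10257 = −$9337.

−$9337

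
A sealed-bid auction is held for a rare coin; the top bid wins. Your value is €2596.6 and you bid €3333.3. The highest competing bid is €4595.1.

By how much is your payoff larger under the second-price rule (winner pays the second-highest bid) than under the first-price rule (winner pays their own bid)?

€0

Your bid €3333.3 is below €4595.1, so you lose under either rule.
Payoff is €0 in both cases; difference = €0.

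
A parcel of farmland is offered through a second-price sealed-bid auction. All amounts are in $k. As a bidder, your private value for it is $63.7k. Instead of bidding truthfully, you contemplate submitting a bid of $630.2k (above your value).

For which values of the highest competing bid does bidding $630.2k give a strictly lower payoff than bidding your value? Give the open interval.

If the competing bid is below $63.7k, both bids win at the same price — no difference.
If it is above $630.2k, both bids lose — no difference.
If it lies strictly between $63.7k and $630.2k, bidding your value loses (payoff 0) while bidding $630.2k wins at a price above your value (payoff negative).
So the deviation strictly hurts on the open interval ($63.7k, $630.2k).
Truthful bidding weakly dominates here: raising your bid can only win items priced above your value, and lowering it can only forfeit items priced below.

($63.7k, $630.2k)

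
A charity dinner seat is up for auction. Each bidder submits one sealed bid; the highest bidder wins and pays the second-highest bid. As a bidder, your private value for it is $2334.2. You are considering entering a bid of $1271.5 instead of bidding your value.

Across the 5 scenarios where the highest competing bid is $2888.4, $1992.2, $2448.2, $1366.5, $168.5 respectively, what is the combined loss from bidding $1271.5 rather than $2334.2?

$1309.7

The deviation costs you only when the competing bid falls strictly between $1271.5 and $2334.2; elsewhere both bids give the same outcome.
$2888.4: outcomes coincide → loss $0.
$1992.2: truthful payoff $342, deviation payoff $0 → loss $342.
$2448.2: outcomes coincide → loss $0.
$1366.5: truthful payoff $967.7, deviation payoff $0 → loss $967.7.
$168.5: outcomes coincide → loss $0.
Total loss = $342 + $967.7 = $1309.7.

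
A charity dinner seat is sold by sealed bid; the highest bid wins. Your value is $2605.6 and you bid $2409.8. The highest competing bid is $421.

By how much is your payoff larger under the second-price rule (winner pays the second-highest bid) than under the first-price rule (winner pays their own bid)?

$1988.8

You have the highest bid, so you win under either rule.
Second-price: pay $421 → payoff $2184.6.
First-price: pay your own bid $2409.8 → payoff $195.8.
Difference = $2184.6 − ($195.8) = $1988.8.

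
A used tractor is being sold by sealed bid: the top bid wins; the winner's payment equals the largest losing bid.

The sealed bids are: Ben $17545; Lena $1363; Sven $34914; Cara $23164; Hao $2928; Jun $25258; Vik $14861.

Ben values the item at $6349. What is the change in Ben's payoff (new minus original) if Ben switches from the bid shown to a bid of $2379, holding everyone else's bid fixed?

The highest bid among the other bidders is $34914; Ben's bid doesn't change that.
Original bid $17545: Ben is not highest (top rival bid is $34914); payoff $0.
Alternative bid $2379: Ben is not highest (top rival bid is $34914); payoff $0.
Change in payoff = $0 − ($0) = $0.

$0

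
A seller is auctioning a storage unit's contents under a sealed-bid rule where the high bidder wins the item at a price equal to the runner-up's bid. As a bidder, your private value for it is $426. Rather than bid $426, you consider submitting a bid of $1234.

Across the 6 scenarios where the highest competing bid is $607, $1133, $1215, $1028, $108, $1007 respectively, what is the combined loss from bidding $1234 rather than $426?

$2860

The deviation costs you only when the competing bid falls strictly between $426 and $1234; elsewhere both bids give the same outcome.
$607: truthful payoff $0, deviation payoff −$181 → loss $181.
$1133: truthful payoff $0, deviation payoff −$707 → loss $707.
$1215: truthful payoff $0, deviation payoff −$789 → loss $789.
$1028: truthful payoff $0, deviation payoff −$602 → loss $602.
$108: outcomes coincide → loss $0.
$1007: truthful payoff $0, deviation payoff −$581 → loss $581.
Total loss = $181 + $707 + $789 + $602 + $581 = $2860.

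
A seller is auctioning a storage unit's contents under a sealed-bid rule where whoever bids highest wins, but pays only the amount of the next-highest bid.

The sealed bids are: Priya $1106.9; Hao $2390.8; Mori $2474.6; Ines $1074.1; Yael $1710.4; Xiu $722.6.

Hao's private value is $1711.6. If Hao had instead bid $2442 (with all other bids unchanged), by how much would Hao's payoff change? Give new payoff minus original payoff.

$0

The highest bid among the other bidders is $2474.6; Hao's bid doesn't change that.
Original bid $2390.8: Hao is not highest (top rival bid is $2474.6); payoff $0.
Alternative bid $2442: Hao is not highest (top rival bid is $2474.6); payoff $0.
Change in payoff = $0 − ($0) = $0.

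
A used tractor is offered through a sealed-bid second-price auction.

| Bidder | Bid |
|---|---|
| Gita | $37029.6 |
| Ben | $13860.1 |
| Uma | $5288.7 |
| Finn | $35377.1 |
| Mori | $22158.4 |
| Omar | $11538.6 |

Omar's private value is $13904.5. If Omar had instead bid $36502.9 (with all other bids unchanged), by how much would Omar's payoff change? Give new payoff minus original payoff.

$0

The highest bid among the other bidders is $37029.6; Omar's bid doesn't change that.
Original bid $11538.6: Omar is not highest (top rival bid is $37029.6); payoff $0.
Alternative bid $36502.9: Omar is not highest (top rival bid is $37029.6); payoff $0.
Change in payoff = $0 − ($0) = $0.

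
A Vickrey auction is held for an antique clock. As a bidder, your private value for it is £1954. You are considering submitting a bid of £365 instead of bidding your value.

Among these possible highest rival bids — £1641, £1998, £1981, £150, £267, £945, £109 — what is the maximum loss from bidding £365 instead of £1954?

£1009

£1641: truthful gives £313, deviation gives £0 → loss £313.
£1998: same outcome either way → loss £0.
£1981: same outcome either way → loss £0.
£150: same outcome either way → loss £0.
£267: same outcome either way → loss £0.
£945: truthful gives £1009, deviation gives £0 → loss £1009.
£109: same outcome either way → loss £0.
Maximum loss: £1009.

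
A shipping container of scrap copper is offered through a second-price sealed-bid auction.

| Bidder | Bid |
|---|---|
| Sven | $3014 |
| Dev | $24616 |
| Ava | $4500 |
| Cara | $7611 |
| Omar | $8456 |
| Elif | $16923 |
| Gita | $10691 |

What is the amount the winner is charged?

$16923

Highest bid: Dev at $24616, so Dev wins.
Second-highest bid: Elif at $16923 — that is the price the winner pays.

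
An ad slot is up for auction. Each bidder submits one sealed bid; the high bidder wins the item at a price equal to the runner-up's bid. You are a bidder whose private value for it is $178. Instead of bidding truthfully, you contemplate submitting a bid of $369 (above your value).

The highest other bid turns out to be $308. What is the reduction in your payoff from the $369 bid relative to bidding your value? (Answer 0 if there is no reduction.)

$130

Bidding your value $178: you lose (since $178 < $308). Payoff $0.
Bidding $369: you win and pay $308. Payoff $178 − $308 = −$130.
The competing bid $308 lies between your value and your inflated bid, so overbidding wins an item priced above your value.
Loss from deviating = $0 − (−$130) = $130.
Because the price is fixed by the runner-up's bid, deviating from your value can only change a good outcome into a bad one — never the reverse.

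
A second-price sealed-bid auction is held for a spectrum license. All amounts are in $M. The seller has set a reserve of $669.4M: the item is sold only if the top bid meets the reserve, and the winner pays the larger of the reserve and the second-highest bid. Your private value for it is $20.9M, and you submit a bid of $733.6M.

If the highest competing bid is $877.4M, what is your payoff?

Your bid $733.6M is below the highest competing bid $877.4M, so you lose. Payoff $0M.

$0M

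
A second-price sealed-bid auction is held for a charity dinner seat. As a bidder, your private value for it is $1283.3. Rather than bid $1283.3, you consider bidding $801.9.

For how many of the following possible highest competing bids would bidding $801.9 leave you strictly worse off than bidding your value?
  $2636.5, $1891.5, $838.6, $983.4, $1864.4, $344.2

2

The deviation hurts exactly when the highest competing bid lies strictly between $801.9 and $1283.3 — underbidding then forfeits a profitable win.
$2636.5: above both → same outcome either way.
$1891.5: above both → same outcome either way.
$838.6: inside the interval → strictly worse (loss $444.7).
$983.4: inside the interval → strictly worse (loss $299.9).
$1864.4: above both → same outcome either way.
$344.2: below both → same outcome either way.
Count: 2.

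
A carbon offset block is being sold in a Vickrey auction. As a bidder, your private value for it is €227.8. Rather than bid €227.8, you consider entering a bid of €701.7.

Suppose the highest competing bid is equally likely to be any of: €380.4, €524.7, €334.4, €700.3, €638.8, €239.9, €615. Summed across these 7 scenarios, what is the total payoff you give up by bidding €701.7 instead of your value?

The deviation costs you only when the competing bid falls strictly between €227.8 and €701.7; elsewhere both bids give the same outcome.
€380.4: truthful payoff €0, deviation payoff −€152.6 → loss €152.6.
€524.7: truthful payoff €0, deviation payoff −€296.9 → loss €296.9.
€334.4: truthful payoff €0, deviation payoff −€106.6 → loss €106.6.
€700.3: truthful payoff €0, deviation payoff −€472.5 → loss €472.5.
€638.8: truthful payoff €0, deviation payoff −€411 → loss €411.
€239.9: truthful payoff €0, deviation payoff −€12.1 → loss €12.1.
€615: truthful payoff €0, deviation payoff −€387.2 → loss €387.2.
Total loss = €152.6 + €296.9 + €106.6 + €472.5 + €411 + €12.1 + €387.2 = €1838.9.
In a second-price auction your bid sets only whether you win, not what you pay, so bidding your true value is weakly dominant.

€1838.9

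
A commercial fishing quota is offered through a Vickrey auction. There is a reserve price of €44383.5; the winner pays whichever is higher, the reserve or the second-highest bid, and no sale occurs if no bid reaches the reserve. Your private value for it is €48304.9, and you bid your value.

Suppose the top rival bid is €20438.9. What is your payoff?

€3921.4

Your bid €48304.9 is the highest and exceeds the reserve.
Price = max(second-highest bid, reserve) = max(€20438.9, €44383.5) = €44383.5.
Payoff = €48304.9 − €44383.5 = €3921.4.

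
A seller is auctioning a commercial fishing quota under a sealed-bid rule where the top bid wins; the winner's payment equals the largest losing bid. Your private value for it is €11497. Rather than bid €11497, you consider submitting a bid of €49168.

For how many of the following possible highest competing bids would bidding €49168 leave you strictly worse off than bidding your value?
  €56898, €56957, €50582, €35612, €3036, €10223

The deviation hurts exactly when the highest competing bid lies strictly between €11497 and €49168 — overbidding then wins at a price above your value.
€56898: above both → same outcome either way.
€56957: above both → same outcome either way.
€50582: above both → same outcome either way.
€35612: inside the interval → strictly worse (loss €24115).
€3036: below both → same outcome either way.
€10223: below both → same outcome either way.
Count: 1.

1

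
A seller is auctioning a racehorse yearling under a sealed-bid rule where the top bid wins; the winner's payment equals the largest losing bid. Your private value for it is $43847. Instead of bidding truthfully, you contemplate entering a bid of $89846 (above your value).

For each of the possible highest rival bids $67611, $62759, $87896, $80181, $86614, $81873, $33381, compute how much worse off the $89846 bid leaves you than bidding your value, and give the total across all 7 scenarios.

$203852

The deviation costs you only when the competing bid falls strictly between $43847 and $89846; elsewhere both bids give the same outcome.
$67611: truthful payoff $0, deviation payoff −$23764 → loss $23764.
$62759: truthful payoff $0, deviation payoff −$18912 → loss $18912.
$87896: truthful payoff $0, deviation payoff −$44049 → loss $44049.
$80181: truthful payoff $0, deviation payoff −$36334 → loss $36334.
$86614: truthful payoff $0, deviation payoff −$42767 → loss $42767.
$81873: truthful payoff $0, deviation payoff −$38026 → loss $38026.
$33381: outcomes coincide → loss $0.
Total loss = $23764 + $18912 + $44049 + $36334 + $42767 + $38026 = $203852.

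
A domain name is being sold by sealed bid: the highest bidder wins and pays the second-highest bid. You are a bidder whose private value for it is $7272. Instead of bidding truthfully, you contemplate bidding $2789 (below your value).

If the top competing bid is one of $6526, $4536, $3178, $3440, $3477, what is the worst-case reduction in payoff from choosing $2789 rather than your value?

$6526: truthful gives $746, deviation gives $0 → loss $746.
$4536: truthful gives $2736, deviation gives $0 → loss $2736.
$3178: truthful gives $4094, deviation gives $0 → loss $4094.
$3440: truthful gives $3832, deviation gives $0 → loss $3832.
$3477: truthful gives $3795, deviation gives $0 → loss $3795.
Maximum loss: $4094.

$4094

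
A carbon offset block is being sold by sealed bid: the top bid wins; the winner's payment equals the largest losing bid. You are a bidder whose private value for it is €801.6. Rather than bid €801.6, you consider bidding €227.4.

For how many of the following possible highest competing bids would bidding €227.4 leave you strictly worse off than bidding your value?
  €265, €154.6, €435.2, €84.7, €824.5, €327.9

3

The deviation hurts exactly when the highest competing bid lies strictly between €227.4 and €801.6 — underbidding then forfeits a profitable win.
€265: inside the interval → strictly worse (loss €536.6).
€154.6: below both → same outcome either way.
€435.2: inside the interval → strictly worse (loss €366.4).
€84.7: below both → same outcome either way.
€824.5: above both → same outcome either way.
€327.9: inside the interval → strictly worse (loss €473.7).
Count: 3.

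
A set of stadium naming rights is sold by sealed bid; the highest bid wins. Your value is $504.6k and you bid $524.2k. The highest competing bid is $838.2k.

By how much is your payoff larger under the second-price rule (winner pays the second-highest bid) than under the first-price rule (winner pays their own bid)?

$0k

Your bid $524.2k is below $838.2k, so you lose under either rule.
Payoff is $0k in both cases; difference = $0k.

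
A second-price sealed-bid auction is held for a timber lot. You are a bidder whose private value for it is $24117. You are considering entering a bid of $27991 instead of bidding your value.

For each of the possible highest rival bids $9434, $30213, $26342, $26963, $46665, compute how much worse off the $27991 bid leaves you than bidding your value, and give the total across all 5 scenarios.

The deviation costs you only when the competing bid falls strictly between $24117 and $27991; elsewhere both bids give the same outcome.
$9434: outcomes coincide → loss $0.
$30213: outcomes coincide → loss $0.
$26342: truthful payoff $0, deviation payoff −$2225 → loss $2225.
$26963: truthful payoff $0, deviation payoff −$2846 → loss $2846.
$46665: outcomes coincide → loss $0.
Total loss = $2225 + $2846 = $5071.
In a second-price auction your bid sets only whether you win, not what you pay, so bidding your true value is weakly dominant.

$5071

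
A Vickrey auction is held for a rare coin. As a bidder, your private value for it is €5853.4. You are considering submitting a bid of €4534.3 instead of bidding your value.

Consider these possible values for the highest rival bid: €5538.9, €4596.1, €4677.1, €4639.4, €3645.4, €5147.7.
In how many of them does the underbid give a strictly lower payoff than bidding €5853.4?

The deviation hurts exactly when the highest competing bid lies strictly between €4534.3 and €5853.4 — underbidding then forfeits a profitable win.
€5538.9: inside the interval → strictly worse (loss €314.5).
€4596.1: inside the interval → strictly worse (loss €1257.3).
€4677.1: inside the interval → strictly worse (loss €1176.3).
€4639.4: inside the interval → strictly worse (loss €1214).
€3645.4: below both → same outcome either way.
€5147.7: inside the interval → strictly worse (loss €705.7).
Count: 5.

5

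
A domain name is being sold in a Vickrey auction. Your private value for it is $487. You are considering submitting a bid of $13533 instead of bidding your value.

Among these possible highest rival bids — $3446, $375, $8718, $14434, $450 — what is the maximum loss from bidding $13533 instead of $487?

$8231

$3446: truthful gives $0, deviation gives −$2959 → loss $2959.
$375: same outcome either way → loss $0.
$8718: truthful gives $0, deviation gives −$8231 → loss $8231.
$14434: same outcome either way → loss $0.
$450: same outcome either way → loss $0.
Maximum loss: $8231.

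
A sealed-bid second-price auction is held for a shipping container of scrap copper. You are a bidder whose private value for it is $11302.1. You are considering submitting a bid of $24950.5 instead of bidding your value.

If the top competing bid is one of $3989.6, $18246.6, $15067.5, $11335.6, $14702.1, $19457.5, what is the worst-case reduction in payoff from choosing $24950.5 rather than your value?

$8155.4

$3989.6: same outcome either way → loss $0.
$18246.6: truthful gives $0, deviation gives −$6944.5 → loss $6944.5.
$15067.5: truthful gives $0, deviation gives −$3765.4 → loss $3765.4.
$11335.6: truthful gives $0, deviation gives −$33.5 → loss $33.5.
$14702.1: truthful gives $0, deviation gives −$3400 → loss $3400.
$19457.5: truthful gives $0, deviation gives −$8155.4 → loss $8155.4.
Maximum loss: $8155.4.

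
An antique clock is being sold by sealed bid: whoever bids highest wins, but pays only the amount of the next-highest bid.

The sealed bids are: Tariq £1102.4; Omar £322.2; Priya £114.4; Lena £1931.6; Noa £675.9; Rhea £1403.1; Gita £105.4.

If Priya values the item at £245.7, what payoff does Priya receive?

Highest bid: Lena at £1931.6, so Lena wins.
Second-highest bid: Rhea at £1403.1 — that is the price the winner pays.
Priya did not win, so Priya pays nothing and receives nothing: payoff £0.

£0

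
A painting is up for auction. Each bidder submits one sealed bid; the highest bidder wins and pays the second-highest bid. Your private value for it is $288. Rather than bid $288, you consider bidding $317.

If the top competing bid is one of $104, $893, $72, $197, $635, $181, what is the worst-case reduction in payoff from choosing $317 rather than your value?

$104: same outcome either way → loss $0.
$893: same outcome either way → loss $0.
$72: same outcome either way → loss $0.
$197: same outcome either way → loss $0.
$635: same outcome either way → loss $0.
$181: same outcome either way → loss $0.
Maximum loss: $0.

$0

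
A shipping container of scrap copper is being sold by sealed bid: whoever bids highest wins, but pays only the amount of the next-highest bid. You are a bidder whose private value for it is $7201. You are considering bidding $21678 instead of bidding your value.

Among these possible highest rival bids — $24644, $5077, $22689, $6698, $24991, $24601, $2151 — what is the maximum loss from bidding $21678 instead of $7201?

$24644: same outcome either way → loss $0.
$5077: same outcome either way → loss $0.
$22689: same outcome either way → loss $0.
$6698: same outcome either way → loss $0.
$24991: same outcome either way → loss $0.
$24601: same outcome either way → loss $0.
$2151: same outcome either way → loss $0.
Maximum loss: $0.

$0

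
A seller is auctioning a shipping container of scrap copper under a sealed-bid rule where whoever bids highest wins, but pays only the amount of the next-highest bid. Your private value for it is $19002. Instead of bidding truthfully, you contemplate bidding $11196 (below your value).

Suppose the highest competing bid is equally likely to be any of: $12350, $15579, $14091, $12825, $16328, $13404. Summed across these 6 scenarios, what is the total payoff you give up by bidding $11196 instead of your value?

$29435

The deviation costs you only when the competing bid falls strictly between $11196 and $19002; elsewhere both bids give the same outcome.
$12350: truthful payoff $6652, deviation payoff $0 → loss $6652.
$15579: truthful payoff $3423, deviation payoff $0 → loss $3423.
$14091: truthful payoff $4911, deviation payoff $0 → loss $4911.
$12825: truthful payoff $6177, deviation payoff $0 → loss $6177.
$16328: truthful payoff $2674, deviation payoff $0 → loss $2674.
$13404: truthful payoff $5598, deviation payoff $0 → loss $5598.
Total loss = $6652 + $3423 + $4911 + $6177 + $2674 + $5598 = $29435.
In a second-price auction your bid sets only whether you win, not what you pay, so bidding your true value is weakly dominant.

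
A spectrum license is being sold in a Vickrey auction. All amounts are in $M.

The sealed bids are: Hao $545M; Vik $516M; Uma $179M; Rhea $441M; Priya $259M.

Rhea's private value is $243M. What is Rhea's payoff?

$0M

Highest bid: Hao at $545M, so Hao wins.
Second-highest bid: Vik at $516M — that is the price the winner pays.
Rhea did not win, so Rhea pays nothing and receives nothing: payoff $0M.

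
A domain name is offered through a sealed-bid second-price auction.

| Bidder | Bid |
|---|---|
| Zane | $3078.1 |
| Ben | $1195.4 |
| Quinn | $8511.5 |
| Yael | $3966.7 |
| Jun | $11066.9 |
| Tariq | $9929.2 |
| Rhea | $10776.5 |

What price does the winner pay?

Highest bid: Jun at $11066.9, so Jun wins.
Second-highest bid: Rhea at $10776.5 — that is the price the winner pays.

$10776.5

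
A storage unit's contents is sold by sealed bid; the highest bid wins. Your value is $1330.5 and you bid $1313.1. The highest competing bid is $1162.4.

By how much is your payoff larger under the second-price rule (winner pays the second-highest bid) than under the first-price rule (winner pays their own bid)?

$150.7

You have the highest bid, so you win under either rule.
Second-price: pay $1162.4 → payoff $168.1.
First-price: pay your own bid $1313.1 → payoff $17.4.
Difference = $168.1 − ($17.4) = $150.7.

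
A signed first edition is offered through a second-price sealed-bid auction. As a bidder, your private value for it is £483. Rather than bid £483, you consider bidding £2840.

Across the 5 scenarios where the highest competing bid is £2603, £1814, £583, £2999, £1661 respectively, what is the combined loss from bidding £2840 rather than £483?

The deviation costs you only when the competing bid falls strictly between £483 and £2840; elsewhere both bids give the same outcome.
£2603: truthful payoff £0, deviation payoff −£2120 → loss £2120.
£1814: truthful payoff £0, deviation payoff −£1331 → loss £1331.
£583: truthful payoff £0, deviation payoff −£100 → loss £100.
£2999: outcomes coincide → loss £0.
£1661: truthful payoff £0, deviation payoff −£1178 → loss £1178.
Total loss = £2120 + £1331 + £100 + £1178 = £4729.

£4729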